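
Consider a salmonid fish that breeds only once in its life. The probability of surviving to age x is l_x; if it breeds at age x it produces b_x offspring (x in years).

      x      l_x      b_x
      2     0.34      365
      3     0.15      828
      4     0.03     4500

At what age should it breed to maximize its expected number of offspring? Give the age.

4

Expected offspring if breeding at age x = l_x × b_x:
  age 2: 0.34 × 365 = 124.100
  age 3: 0.15 × 828 = 124.200
  age 4: 0.03 × 4500 = 135.000
Maximum at age 4 (135.000).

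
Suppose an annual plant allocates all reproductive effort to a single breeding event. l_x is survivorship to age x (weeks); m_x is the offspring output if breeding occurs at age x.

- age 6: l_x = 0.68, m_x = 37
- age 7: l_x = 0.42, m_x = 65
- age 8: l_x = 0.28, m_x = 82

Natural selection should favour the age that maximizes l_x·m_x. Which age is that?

7

Expected offspring if breeding at age x = l_x × m_x:
  age 6: 0.68 × 37 = 25.160
  age 7: 0.42 × 65 = 27.300
  age 8: 0.28 × 82 = 22.960
Maximum at age 7 (27.300).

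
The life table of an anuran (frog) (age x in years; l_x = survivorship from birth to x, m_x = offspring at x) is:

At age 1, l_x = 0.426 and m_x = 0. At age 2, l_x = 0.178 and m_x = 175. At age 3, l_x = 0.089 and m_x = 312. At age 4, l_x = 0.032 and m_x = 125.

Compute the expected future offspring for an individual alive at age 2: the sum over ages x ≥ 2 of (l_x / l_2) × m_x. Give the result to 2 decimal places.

353.47

l_2 = 0.178. Conditional survival from age 2 to x is l_x / l_2.
  x=2: (0.178/0.178) × 175 = 175.0000
  x=3: (0.089/0.178) × 312 = 156.0000
  x=4: (0.032/0.178) × 125 = 22.4719
Sum = 175.0000 + 156.0000 + 22.4719 = 353.4719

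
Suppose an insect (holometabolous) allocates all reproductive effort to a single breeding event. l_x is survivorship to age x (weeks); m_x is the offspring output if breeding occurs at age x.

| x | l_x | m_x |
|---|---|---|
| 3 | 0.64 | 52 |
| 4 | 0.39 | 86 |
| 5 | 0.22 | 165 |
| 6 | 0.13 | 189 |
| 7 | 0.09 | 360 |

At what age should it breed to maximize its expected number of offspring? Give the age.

Expected offspring if breeding at age x = l_x × m_x:
  age 3: 0.64 × 52 = 33.280
  age 4: 0.39 × 86 = 33.540
  age 5: 0.22 × 165 = 36.300
  age 6: 0.13 × 189 = 24.570
  age 7: 0.09 × 360 = 32.400
Maximum at age 5 (36.300).

5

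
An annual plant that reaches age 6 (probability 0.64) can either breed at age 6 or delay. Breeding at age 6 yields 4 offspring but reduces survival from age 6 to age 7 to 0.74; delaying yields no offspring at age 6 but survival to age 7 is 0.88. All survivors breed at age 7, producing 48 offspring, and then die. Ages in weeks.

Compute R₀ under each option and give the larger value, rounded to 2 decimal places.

breed at age 6: R₀ = 0.64 × (4 + 0.74 × 48) = 0.64 × 39.5200 = 25.2928
delay to age 7: R₀ = 0.64 × (0.88 × 48) = 0.64 × 42.2400 = 27.0336
Higher: delay to age 7 (27.0336).

27.03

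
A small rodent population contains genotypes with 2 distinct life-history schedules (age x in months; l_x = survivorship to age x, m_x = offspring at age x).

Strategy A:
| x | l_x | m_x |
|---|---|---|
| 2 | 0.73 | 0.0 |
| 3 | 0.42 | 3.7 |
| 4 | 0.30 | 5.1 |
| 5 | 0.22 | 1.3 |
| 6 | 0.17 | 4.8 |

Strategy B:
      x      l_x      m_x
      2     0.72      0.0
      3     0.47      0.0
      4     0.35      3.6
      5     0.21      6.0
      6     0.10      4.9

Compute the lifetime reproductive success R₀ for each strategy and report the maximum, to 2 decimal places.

4.19

Strategy A: R₀ = 0.73×0.0 + 0.42×3.7 + 0.30×5.1 + 0.22×1.3 + 0.17×4.8 = 4.1860
Strategy B: R₀ = 0.72×0.0 + 0.47×0.0 + 0.35×3.6 + 0.21×6.0 + 0.10×4.9 = 3.0100
Highest R₀: strategy A with 4.1860.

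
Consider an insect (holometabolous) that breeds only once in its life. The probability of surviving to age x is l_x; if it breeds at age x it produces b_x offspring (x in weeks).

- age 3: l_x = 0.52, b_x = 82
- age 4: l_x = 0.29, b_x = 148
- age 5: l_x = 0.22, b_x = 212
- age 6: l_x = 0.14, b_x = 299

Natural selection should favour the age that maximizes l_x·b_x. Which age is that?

Expected offspring if breeding at age x = l_x × b_x:
  age 3: 0.52 × 82 = 42.640
  age 4: 0.29 × 148 = 42.920
  age 5: 0.22 × 212 = 46.640
  age 6: 0.14 × 299 = 41.860
Maximum at age 5 (46.640).

5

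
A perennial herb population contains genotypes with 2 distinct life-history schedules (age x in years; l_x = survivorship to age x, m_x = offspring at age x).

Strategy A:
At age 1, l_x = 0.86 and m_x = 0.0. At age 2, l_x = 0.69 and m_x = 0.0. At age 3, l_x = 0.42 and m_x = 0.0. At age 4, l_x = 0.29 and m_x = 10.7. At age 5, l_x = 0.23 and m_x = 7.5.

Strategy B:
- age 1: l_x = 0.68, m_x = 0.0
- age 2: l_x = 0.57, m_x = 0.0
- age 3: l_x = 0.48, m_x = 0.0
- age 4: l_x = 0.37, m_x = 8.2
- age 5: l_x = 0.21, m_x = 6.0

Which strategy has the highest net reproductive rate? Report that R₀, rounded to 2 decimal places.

4.83

Strategy A: R₀ = 0.86×0.0 + 0.69×0.0 + 0.42×0.0 + 0.29×10.7 + 0.23×7.5 = 4.8280
Strategy B: R₀ = 0.68×0.0 + 0.57×0.0 + 0.48×0.0 + 0.37×8.2 + 0.21×6.0 = 4.2940
Highest R₀: strategy A with 4.8280.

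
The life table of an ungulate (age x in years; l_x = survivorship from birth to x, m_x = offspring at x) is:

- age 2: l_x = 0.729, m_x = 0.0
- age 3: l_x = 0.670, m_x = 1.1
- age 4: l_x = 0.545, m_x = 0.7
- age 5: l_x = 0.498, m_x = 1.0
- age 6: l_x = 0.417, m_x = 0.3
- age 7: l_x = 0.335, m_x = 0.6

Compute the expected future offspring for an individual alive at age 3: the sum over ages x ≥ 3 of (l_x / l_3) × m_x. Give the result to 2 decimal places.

2.90

l_3 = 0.670. Conditional survival from age 3 to x is l_x / l_3.
  x=3: (0.670/0.670) × 1.1 = 1.1000
  x=4: (0.545/0.670) × 0.7 = 0.5694
  x=5: (0.498/0.670) × 1.0 = 0.7433
  x=6: (0.417/0.670) × 0.3 = 0.1867
  x=7: (0.335/0.670) × 0.6 = 0.3000
Sum = 1.1000 + 0.5694 + 0.7433 + 0.1867 + 0.3000 = 2.8994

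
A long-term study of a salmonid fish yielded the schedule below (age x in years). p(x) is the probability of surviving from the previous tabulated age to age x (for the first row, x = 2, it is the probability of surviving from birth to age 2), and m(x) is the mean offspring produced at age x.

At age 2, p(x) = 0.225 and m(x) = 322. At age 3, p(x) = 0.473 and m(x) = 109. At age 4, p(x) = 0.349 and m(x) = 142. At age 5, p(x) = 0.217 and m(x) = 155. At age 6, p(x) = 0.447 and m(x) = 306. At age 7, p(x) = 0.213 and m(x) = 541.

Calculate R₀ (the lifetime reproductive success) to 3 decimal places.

92.091

Survivorship from birth: l_x = p_2·p_3·…·p_x.
  l_2 = 0.22500
  l_3 = 0.10642
  l_4 = 0.03714
  l_5 = 0.00806
  l_6 = 0.00360
  l_7 = 0.00077
R₀ = Σ l_x m(x):
  age 2: 0.22500 × 322 = 72.4500
  age 3: 0.10642 × 109 = 11.5998
  age 4: 0.03714 × 142 = 5.2739
  age 5: 0.00806 × 155 = 1.2493
  age 6: 0.00360 × 306 = 1.1016
  age 7: 0.00077 × 541 = 0.4166
R₀ = 72.4500 + 11.5998 + 5.2739 + 1.2493 + 1.1016 + 0.4166 = 92.0911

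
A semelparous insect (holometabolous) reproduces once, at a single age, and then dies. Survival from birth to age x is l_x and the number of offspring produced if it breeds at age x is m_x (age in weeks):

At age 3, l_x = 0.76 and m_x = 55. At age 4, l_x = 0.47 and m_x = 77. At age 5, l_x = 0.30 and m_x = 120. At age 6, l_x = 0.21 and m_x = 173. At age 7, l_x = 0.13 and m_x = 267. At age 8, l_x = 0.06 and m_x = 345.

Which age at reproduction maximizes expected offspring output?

Expected offspring if breeding at age x = l_x × m_x:
  age 3: 0.76 × 55 = 41.800
  age 4: 0.47 × 77 = 36.190
  age 5: 0.30 × 120 = 36.000
  age 6: 0.21 × 173 = 36.330
  age 7: 0.13 × 267 = 34.710
  age 8: 0.06 × 345 = 20.700
Maximum at age 3 (41.800).

3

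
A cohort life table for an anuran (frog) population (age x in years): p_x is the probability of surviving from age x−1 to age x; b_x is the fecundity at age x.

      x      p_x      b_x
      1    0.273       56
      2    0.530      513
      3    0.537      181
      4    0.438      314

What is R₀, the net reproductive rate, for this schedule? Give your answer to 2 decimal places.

114.26

Survivorship from birth: l_x = p_1·p_2·…·p_x.
  l_1 = 0.27300
  l_2 = 0.14469
  l_3 = 0.07770
  l_4 = 0.03403
R₀ = Σ l_x b_x:
  age 1: 0.27300 × 56 = 15.2880
  age 2: 0.14469 × 513 = 74.2260
  age 3: 0.07770 × 181 = 14.0637
  age 4: 0.03403 × 314 = 10.6854
R₀ = 15.2880 + 74.2260 + 14.0637 + 10.6854 = 114.2631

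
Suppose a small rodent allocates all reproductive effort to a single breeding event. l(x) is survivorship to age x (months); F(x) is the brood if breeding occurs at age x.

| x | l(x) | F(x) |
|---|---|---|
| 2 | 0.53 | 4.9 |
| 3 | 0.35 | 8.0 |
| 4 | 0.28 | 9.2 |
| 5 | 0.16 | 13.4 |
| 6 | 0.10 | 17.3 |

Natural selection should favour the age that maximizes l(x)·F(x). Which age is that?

Expected offspring if breeding at age x = l(x) × F(x):
  age 2: 0.53 × 4.9 = 2.597
  age 3: 0.35 × 8.0 = 2.800
  age 4: 0.28 × 9.2 = 2.576
  age 5: 0.16 × 13.4 = 2.144
  age 6: 0.10 × 17.3 = 1.730
Maximum at age 3 (2.800).

3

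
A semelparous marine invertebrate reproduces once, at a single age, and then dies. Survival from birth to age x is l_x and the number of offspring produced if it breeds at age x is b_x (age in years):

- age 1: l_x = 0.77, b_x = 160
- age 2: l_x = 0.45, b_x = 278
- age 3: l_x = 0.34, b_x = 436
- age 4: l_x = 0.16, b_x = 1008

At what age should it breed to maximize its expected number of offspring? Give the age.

Expected offspring if breeding at age x = l_x × b_x:
  age 1: 0.77 × 160 = 123.200
  age 2: 0.45 × 278 = 125.100
  age 3: 0.34 × 436 = 148.240
  age 4: 0.16 × 1008 = 161.280
Maximum at age 4 (161.280).

4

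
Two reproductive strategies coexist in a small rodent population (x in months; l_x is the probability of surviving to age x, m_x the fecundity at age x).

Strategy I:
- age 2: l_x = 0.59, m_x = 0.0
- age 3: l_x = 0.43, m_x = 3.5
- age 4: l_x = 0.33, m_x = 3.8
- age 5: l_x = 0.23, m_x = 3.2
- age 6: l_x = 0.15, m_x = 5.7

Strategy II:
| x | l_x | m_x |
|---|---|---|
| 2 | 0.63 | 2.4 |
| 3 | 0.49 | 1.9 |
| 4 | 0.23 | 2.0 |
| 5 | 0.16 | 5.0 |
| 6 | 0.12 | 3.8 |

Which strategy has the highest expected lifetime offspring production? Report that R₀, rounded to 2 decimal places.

Strategy I: R₀ = 0.59×0.0 + 0.43×3.5 + 0.33×3.8 + 0.23×3.2 + 0.15×5.7 = 4.3500
Strategy II: R₀ = 0.63×2.4 + 0.49×1.9 + 0.23×2.0 + 0.16×5.0 + 0.12×3.8 = 4.1590
Highest R₀: strategy I with 4.3500.

4.35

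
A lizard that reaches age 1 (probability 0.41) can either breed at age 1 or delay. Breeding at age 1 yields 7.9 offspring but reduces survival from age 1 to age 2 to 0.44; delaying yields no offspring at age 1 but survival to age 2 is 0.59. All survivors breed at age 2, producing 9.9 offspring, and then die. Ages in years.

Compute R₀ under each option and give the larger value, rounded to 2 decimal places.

breed at age 1: R₀ = 0.41 × (7.9 + 0.44 × 9.9) = 0.41 × 12.2560 = 5.0250
delay to age 2: R₀ = 0.41 × (0.59 × 9.9) = 0.41 × 5.8410 = 2.3948
Higher: breed at age 1 (5.0250).

5.02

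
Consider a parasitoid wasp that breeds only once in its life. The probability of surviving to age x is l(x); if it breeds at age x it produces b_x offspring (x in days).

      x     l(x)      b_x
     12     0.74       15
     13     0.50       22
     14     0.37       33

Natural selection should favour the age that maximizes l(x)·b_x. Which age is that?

14

Expected offspring if breeding at age x = l(x) × b_x:
  age 12: 0.74 × 15 = 11.100
  age 13: 0.50 × 22 = 11.000
  age 14: 0.37 × 33 = 12.210
Maximum at age 14 (12.210).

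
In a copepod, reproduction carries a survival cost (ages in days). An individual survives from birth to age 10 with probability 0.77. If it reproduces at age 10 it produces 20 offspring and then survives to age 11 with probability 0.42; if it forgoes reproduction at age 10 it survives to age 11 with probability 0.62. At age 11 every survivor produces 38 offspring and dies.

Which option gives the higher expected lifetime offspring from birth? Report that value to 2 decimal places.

breed at age 10: R₀ = 0.77 × (20 + 0.42 × 38) = 0.77 × 35.9600 = 27.6892
delay to age 11: R₀ = 0.77 × (0.62 × 38) = 0.77 × 23.5600 = 18.1412
Higher: breed at age 10 (27.6892).

27.69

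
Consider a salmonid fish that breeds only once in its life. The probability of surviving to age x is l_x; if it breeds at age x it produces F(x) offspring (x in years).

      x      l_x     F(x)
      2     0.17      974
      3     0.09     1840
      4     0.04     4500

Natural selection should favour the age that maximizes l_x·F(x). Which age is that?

Expected offspring if breeding at age x = l_x × F(x):
  age 2: 0.17 × 974 = 165.580
  age 3: 0.09 × 1840 = 165.600
  age 4: 0.04 × 4500 = 180.000
Maximum at age 4 (180.000).

4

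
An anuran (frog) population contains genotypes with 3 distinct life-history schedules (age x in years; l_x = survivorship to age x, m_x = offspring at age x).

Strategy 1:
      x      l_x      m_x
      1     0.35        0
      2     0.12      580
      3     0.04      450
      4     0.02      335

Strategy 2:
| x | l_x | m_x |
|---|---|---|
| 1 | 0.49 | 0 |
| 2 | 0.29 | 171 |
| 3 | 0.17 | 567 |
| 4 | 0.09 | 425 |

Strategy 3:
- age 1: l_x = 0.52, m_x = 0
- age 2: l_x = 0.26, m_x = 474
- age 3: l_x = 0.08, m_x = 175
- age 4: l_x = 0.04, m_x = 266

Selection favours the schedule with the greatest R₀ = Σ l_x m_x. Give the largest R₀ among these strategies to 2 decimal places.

184.23

Strategy 1: R₀ = 0.35×0 + 0.12×580 + 0.04×450 + 0.02×335 = 94.3000
Strategy 2: R₀ = 0.49×0 + 0.29×171 + 0.17×567 + 0.09×425 = 184.2300
Strategy 3: R₀ = 0.52×0 + 0.26×474 + 0.08×175 + 0.04×266 = 147.8800
Highest R₀: strategy 2 with 184.2300.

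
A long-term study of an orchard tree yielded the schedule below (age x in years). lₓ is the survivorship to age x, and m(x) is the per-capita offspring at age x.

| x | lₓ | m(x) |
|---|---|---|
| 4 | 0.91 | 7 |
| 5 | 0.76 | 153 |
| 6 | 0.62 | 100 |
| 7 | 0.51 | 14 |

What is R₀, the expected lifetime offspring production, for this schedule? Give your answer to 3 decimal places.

191.790

R₀ = Σ lₓ m(x):
  age 4: 0.91 × 7 = 6.3700
  age 5: 0.76 × 153 = 116.2800
  age 6: 0.62 × 100 = 62.0000
  age 7: 0.51 × 14 = 7.1400
R₀ = 6.3700 + 116.2800 + 62.0000 + 7.1400 = 191.7900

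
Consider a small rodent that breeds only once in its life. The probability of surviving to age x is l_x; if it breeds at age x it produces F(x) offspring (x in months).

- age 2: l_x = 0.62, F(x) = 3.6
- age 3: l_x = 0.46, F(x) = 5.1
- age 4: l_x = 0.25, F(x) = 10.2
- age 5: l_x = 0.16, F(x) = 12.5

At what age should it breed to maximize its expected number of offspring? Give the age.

Expected offspring if breeding at age x = l_x × F(x):
  age 2: 0.62 × 3.6 = 2.232
  age 3: 0.46 × 5.1 = 2.346
  age 4: 0.25 × 10.2 = 2.550
  age 5: 0.16 × 12.5 = 2.000
Maximum at age 4 (2.550).

4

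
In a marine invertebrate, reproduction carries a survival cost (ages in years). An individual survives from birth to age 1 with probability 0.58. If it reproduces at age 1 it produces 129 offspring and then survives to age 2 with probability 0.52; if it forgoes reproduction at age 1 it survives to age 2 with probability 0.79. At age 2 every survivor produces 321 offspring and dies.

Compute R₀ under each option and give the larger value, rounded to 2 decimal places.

breed at age 1: R₀ = 0.58 × (129 + 0.52 × 321) = 0.58 × 295.9200 = 171.6336
delay to age 2: R₀ = 0.58 × (0.79 × 321) = 0.58 × 253.5900 = 147.0822
Higher: breed at age 1 (171.6336).

171.63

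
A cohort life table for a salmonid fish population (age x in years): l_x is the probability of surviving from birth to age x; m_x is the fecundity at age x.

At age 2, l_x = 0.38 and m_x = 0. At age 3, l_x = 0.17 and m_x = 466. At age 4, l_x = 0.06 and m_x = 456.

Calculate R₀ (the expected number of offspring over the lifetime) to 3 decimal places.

R₀ = Σ l_x m_x:
  age 2: 0.38 × 0 = 0.0000
  age 3: 0.17 × 466 = 79.2200
  age 4: 0.06 × 456 = 27.3600
R₀ = 0.0000 + 79.2200 + 27.3600 = 106.5800

106.580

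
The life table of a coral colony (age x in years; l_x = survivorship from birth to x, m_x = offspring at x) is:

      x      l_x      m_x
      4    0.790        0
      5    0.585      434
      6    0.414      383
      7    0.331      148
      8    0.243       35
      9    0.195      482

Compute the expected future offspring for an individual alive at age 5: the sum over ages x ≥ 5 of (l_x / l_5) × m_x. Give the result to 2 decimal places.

963.99

l_5 = 0.585. Conditional survival from age 5 to x is l_x / l_5.
  x=5: (0.585/0.585) × 434 = 434.0000
  x=6: (0.414/0.585) × 383 = 271.0462
  x=7: (0.331/0.585) × 148 = 83.7402
  x=8: (0.243/0.585) × 35 = 14.5385
  x=9: (0.195/0.585) × 482 = 160.6667
Sum = 434.0000 + 271.0462 + 83.7402 + 14.5385 + 160.6667 = 963.9915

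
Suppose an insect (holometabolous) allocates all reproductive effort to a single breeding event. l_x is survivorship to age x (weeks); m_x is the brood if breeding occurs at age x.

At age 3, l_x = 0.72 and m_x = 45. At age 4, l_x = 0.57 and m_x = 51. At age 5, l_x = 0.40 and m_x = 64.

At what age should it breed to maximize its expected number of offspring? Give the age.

3

Expected offspring if breeding at age x = l_x × m_x:
  age 3: 0.72 × 45 = 32.400
  age 4: 0.57 × 51 = 29.070
  age 5: 0.40 × 64 = 25.600
Maximum at age 3 (32.400).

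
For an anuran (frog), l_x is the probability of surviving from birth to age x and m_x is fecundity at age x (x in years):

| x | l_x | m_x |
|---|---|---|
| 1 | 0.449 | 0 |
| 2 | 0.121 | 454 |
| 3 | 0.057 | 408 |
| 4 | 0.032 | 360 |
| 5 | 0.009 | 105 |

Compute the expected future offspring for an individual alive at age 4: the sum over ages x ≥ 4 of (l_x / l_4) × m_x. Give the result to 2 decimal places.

l_4 = 0.032. Conditional survival from age 4 to x is l_x / l_4.
  x=4: (0.032/0.032) × 360 = 360.0000
  x=5: (0.009/0.032) × 105 = 29.5312
Sum = 360.0000 + 29.5312 = 389.5312

389.53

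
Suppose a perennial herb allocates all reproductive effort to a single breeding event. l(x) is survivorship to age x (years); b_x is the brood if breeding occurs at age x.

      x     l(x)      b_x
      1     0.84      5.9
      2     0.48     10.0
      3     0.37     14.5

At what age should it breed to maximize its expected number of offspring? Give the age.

Expected offspring if breeding at age x = l(x) × b_x:
  age 1: 0.84 × 5.9 = 4.956
  age 2: 0.48 × 10.0 = 4.800
  age 3: 0.37 × 14.5 = 5.365
Maximum at age 3 (5.365).

3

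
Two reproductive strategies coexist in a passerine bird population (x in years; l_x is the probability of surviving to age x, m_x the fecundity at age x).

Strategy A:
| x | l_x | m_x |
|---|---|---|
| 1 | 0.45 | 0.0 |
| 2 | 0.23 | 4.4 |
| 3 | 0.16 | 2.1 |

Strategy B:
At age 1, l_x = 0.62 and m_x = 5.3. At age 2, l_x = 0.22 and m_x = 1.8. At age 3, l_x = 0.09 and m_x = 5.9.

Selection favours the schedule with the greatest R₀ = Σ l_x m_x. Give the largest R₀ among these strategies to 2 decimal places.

Strategy A: R₀ = 0.45×0.0 + 0.23×4.4 + 0.16×2.1 = 1.3480
Strategy B: R₀ = 0.62×5.3 + 0.22×1.8 + 0.09×5.9 = 4.2130
Highest R₀: strategy B with 4.2130.

4.21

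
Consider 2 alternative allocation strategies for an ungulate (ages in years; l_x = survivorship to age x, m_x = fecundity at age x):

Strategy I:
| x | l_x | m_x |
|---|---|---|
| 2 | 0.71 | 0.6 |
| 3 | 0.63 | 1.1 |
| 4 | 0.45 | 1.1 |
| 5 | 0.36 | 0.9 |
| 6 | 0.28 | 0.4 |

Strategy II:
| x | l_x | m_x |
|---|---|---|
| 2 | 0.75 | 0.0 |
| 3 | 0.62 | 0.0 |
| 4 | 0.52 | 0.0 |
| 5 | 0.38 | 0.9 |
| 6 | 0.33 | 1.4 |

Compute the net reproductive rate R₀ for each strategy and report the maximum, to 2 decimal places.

Strategy I: R₀ = 0.71×0.6 + 0.63×1.1 + 0.45×1.1 + 0.36×0.9 + 0.28×0.4 = 2.0500
Strategy II: R₀ = 0.75×0.0 + 0.62×0.0 + 0.52×0.0 + 0.38×0.9 + 0.33×1.4 = 0.8040
Highest R₀: strategy I with 2.0500.

2.05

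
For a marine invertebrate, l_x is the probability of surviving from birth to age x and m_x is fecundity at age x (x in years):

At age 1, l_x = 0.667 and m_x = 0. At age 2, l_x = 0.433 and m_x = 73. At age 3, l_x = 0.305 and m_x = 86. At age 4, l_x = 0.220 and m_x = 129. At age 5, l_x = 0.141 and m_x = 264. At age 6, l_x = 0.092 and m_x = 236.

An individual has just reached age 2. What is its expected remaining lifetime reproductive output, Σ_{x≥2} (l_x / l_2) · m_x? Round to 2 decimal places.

l_2 = 0.433. Conditional survival from age 2 to x is l_x / l_2.
  x=2: (0.433/0.433) × 73 = 73.0000
  x=3: (0.305/0.433) × 86 = 60.5774
  x=4: (0.220/0.433) × 129 = 65.5427
  x=5: (0.141/0.433) × 264 = 85.9677
  x=6: (0.092/0.433) × 236 = 50.1432
Sum = 73.0000 + 60.5774 + 65.5427 + 85.9677 + 50.1432 = 335.2309

335.23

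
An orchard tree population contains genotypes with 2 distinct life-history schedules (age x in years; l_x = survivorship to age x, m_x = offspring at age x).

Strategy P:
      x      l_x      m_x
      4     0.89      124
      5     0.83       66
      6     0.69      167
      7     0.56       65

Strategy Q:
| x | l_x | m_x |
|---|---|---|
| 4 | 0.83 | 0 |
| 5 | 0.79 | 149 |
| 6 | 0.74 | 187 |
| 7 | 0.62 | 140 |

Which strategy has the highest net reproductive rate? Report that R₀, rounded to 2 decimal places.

342.89

Strategy P: R₀ = 0.89×124 + 0.83×66 + 0.69×167 + 0.56×65 = 316.7700
Strategy Q: R₀ = 0.83×0 + 0.79×149 + 0.74×187 + 0.62×140 = 342.8900
Highest R₀: strategy Q with 342.8900.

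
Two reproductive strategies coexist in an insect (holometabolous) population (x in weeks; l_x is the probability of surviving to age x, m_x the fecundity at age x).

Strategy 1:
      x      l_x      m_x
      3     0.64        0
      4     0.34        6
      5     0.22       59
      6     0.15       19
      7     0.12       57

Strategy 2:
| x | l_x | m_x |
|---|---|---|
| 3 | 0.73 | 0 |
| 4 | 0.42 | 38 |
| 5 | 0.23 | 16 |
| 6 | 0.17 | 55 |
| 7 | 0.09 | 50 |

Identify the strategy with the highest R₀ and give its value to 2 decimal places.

33.49

Strategy 1: R₀ = 0.64×0 + 0.34×6 + 0.22×59 + 0.15×19 + 0.12×57 = 24.7100
Strategy 2: R₀ = 0.73×0 + 0.42×38 + 0.23×16 + 0.17×55 + 0.09×50 = 33.4900
Highest R₀: strategy 2 with 33.4900.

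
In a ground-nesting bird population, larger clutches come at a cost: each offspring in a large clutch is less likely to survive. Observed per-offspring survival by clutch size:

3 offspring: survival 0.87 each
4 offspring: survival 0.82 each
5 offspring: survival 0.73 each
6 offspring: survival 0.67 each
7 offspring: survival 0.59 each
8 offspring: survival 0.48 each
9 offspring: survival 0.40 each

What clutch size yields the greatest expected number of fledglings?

7

Expected fledglings = c × s(c):
  c=3: 3 × 0.87 = 2.610
  c=4: 4 × 0.82 = 3.280
  c=5: 5 × 0.73 = 3.650
  c=6: 6 × 0.67 = 4.020
  c=7: 7 × 0.59 = 4.130
  c=8: 8 × 0.48 = 3.840
  c=9: 9 × 0.40 = 3.600
Maximum at c = 7 (4.130 fledglings).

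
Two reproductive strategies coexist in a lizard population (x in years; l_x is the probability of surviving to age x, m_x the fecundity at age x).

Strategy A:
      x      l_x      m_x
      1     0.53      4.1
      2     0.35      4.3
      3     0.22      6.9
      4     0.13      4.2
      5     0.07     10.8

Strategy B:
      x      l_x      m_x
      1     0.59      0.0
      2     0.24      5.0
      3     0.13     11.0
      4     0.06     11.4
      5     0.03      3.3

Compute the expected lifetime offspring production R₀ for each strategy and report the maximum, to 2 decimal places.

Strategy A: R₀ = 0.53×4.1 + 0.35×4.3 + 0.22×6.9 + 0.13×4.2 + 0.07×10.8 = 6.4980
Strategy B: R₀ = 0.59×0.0 + 0.24×5.0 + 0.13×11.0 + 0.06×11.4 + 0.03×3.3 = 3.4130
Highest R₀: strategy A with 6.4980.

6.50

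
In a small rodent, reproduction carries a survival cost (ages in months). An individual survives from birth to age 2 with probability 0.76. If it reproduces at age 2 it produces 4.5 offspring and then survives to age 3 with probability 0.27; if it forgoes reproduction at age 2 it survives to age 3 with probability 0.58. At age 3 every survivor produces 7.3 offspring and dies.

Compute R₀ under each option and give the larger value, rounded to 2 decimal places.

4.92

breed at age 2: R₀ = 0.76 × (4.5 + 0.27 × 7.3) = 0.76 × 6.4710 = 4.9180
delay to age 3: R₀ = 0.76 × (0.58 × 7.3) = 0.76 × 4.2340 = 3.2178
Higher: breed at age 2 (4.9180).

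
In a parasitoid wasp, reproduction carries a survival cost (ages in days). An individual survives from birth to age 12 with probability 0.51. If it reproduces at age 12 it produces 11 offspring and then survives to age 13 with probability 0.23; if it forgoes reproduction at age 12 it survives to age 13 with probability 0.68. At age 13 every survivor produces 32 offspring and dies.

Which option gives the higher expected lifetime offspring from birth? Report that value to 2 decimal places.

11.10

breed at age 12: R₀ = 0.51 × (11 + 0.23 × 32) = 0.51 × 18.3600 = 9.3636
delay to age 13: R₀ = 0.51 × (0.68 × 32) = 0.51 × 21.7600 = 11.0976
Higher: delay to age 13 (11.0976).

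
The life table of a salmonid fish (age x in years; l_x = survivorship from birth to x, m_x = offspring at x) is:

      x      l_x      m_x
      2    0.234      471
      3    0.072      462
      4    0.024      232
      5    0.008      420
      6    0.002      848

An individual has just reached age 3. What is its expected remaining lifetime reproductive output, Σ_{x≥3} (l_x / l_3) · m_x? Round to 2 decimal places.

609.56

l_3 = 0.072. Conditional survival from age 3 to x is l_x / l_3.
  x=3: (0.072/0.072) × 462 = 462.0000
  x=4: (0.024/0.072) × 232 = 77.3333
  x=5: (0.008/0.072) × 420 = 46.6667
  x=6: (0.002/0.072) × 848 = 23.5556
Sum = 462.0000 + 77.3333 + 46.6667 + 23.5556 = 609.5556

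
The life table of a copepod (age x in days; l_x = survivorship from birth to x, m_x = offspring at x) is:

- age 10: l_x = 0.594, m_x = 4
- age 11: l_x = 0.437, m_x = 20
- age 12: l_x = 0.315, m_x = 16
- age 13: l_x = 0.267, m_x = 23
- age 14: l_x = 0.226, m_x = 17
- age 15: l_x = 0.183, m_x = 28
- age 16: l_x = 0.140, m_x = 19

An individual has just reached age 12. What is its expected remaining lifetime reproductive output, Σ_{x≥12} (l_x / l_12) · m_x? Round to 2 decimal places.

72.40

l_12 = 0.315. Conditional survival from age 12 to x is l_x / l_12.
  x=12: (0.315/0.315) × 16 = 16.0000
  x=13: (0.267/0.315) × 23 = 19.4952
  x=14: (0.226/0.315) × 17 = 12.1968
  x=15: (0.183/0.315) × 28 = 16.2667
  x=16: (0.140/0.315) × 19 = 8.4444
Sum = 16.0000 + 19.4952 + 12.1968 + 16.2667 + 8.4444 = 72.4032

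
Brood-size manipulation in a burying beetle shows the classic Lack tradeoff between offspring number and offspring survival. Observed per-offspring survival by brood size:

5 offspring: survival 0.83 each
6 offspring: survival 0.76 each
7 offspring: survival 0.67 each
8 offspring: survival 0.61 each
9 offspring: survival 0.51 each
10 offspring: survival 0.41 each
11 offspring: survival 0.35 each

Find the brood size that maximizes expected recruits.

Expected recruits = c × s(c):
  c=5: 5 × 0.83 = 4.150
  c=6: 6 × 0.76 = 4.560
  c=7: 7 × 0.67 = 4.690
  c=8: 8 × 0.61 = 4.880
  c=9: 9 × 0.51 = 4.590
  c=10: 10 × 0.41 = 4.100
  c=11: 11 × 0.35 = 3.850
Maximum at c = 8 (4.880 recruits).

8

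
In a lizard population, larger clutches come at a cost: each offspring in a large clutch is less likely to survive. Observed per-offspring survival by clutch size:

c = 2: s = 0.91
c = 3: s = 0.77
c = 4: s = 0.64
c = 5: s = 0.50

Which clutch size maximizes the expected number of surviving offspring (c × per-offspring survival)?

4

Expected surviving offspring = c × s(c):
  c=2: 2 × 0.91 = 1.820
  c=3: 3 × 0.77 = 2.310
  c=4: 4 × 0.64 = 2.560
  c=5: 5 × 0.50 = 2.500
Maximum at c = 4 (2.560 surviving offspring).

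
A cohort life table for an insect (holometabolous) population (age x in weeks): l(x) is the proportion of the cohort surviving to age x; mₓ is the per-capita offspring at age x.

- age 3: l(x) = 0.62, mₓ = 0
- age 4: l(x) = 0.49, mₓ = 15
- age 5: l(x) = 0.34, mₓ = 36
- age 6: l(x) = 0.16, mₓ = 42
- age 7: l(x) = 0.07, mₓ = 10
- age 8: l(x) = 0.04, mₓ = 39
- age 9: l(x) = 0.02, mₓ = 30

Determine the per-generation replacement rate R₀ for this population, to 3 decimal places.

R₀ = Σ l(x) mₓ:
  age 3: 0.62 × 0 = 0.0000
  age 4: 0.49 × 15 = 7.3500
  age 5: 0.34 × 36 = 12.2400
  age 6: 0.16 × 42 = 6.7200
  age 7: 0.07 × 10 = 0.7000
  age 8: 0.04 × 39 = 1.5600
  age 9: 0.02 × 30 = 0.6000
R₀ = 0.0000 + 7.3500 + 12.2400 + 6.7200 + 0.7000 + 1.5600 + 0.6000 = 29.1700

29.170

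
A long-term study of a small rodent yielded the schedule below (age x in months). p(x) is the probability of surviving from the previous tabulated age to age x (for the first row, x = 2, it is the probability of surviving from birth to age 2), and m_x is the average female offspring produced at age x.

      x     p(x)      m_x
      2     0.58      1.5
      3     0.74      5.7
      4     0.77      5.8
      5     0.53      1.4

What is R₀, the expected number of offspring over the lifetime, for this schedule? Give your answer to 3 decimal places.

5.478

Survivorship from birth: l_x = p_2·p_3·…·p_x.
  l_2 = 0.58000
  l_3 = 0.42920
  l_4 = 0.33048
  l_5 = 0.17516
R₀ = Σ l_x m_x:
  age 2: 0.58000 × 1.5 = 0.8700
  age 3: 0.42920 × 5.7 = 2.4464
  age 4: 0.33048 × 5.8 = 1.9168
  age 5: 0.17516 × 1.4 = 0.2452
R₀ = 0.8700 + 2.4464 + 1.9168 + 0.2452 = 5.4784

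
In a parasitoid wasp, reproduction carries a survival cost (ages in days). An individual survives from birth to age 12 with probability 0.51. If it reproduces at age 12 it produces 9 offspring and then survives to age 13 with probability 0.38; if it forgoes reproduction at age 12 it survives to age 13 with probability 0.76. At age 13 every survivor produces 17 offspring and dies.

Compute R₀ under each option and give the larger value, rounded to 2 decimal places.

breed at age 12: R₀ = 0.51 × (9 + 0.38 × 17) = 0.51 × 15.4600 = 7.8846
delay to age 13: R₀ = 0.51 × (0.76 × 17) = 0.51 × 12.9200 = 6.5892
Higher: breed at age 12 (7.8846).

7.88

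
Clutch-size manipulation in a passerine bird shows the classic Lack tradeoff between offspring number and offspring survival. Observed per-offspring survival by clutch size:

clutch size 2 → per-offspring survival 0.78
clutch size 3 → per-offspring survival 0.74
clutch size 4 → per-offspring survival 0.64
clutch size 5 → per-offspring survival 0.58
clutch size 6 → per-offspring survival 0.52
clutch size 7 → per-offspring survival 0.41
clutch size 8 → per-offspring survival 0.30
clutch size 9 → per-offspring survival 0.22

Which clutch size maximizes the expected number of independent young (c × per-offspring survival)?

6

Expected independent young = c × s(c):
  c=2: 2 × 0.78 = 1.560
  c=3: 3 × 0.74 = 2.220
  c=4: 4 × 0.64 = 2.560
  c=5: 5 × 0.58 = 2.900
  c=6: 6 × 0.52 = 3.120
  c=7: 7 × 0.41 = 2.870
  c=8: 8 × 0.30 = 2.400
  c=9: 9 × 0.22 = 1.980
Maximum at c = 6 (3.120 independent young).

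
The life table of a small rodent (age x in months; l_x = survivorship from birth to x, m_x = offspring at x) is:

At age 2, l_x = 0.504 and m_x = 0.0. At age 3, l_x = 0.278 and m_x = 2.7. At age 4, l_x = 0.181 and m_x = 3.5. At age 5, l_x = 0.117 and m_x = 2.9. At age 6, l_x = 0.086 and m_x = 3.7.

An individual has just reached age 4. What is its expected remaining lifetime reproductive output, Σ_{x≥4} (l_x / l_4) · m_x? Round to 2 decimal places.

l_4 = 0.181. Conditional survival from age 4 to x is l_x / l_4.
  x=4: (0.181/0.181) × 3.5 = 3.5000
  x=5: (0.117/0.181) × 2.9 = 1.8746
  x=6: (0.086/0.181) × 3.7 = 1.7580
Sum = 3.5000 + 1.8746 + 1.7580 = 7.1326

7.13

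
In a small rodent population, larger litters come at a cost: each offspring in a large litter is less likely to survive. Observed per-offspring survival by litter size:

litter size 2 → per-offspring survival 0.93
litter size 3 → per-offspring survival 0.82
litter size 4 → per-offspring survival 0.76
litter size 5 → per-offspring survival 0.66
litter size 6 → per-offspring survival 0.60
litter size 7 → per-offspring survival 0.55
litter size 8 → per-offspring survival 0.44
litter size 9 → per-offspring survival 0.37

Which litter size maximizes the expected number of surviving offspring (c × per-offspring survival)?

7

Expected surviving offspring = c × s(c):
  c=2: 2 × 0.93 = 1.860
  c=3: 3 × 0.82 = 2.460
  c=4: 4 × 0.76 = 3.040
  c=5: 5 × 0.66 = 3.300
  c=6: 6 × 0.60 = 3.600
  c=7: 7 × 0.55 = 3.850
  c=8: 8 × 0.44 = 3.520
  c=9: 9 × 0.37 = 3.330
Maximum at c = 7 (3.850 surviving offspring).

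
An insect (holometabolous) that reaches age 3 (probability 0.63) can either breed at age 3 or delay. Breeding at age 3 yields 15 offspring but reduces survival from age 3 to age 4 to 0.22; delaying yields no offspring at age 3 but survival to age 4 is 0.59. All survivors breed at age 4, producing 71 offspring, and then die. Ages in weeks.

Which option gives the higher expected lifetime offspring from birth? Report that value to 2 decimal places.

breed at age 3: R₀ = 0.63 × (15 + 0.22 × 71) = 0.63 × 30.6200 = 19.2906
delay to age 4: R₀ = 0.63 × (0.59 × 71) = 0.63 × 41.8900 = 26.3907
Higher: delay to age 4 (26.3907).

26.39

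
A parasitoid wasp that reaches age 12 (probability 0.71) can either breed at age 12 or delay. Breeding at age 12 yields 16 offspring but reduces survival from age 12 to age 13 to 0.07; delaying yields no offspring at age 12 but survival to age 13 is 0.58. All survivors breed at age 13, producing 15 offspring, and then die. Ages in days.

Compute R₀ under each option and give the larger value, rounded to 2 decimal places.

12.11

breed at age 12: R₀ = 0.71 × (16 + 0.07 × 15) = 0.71 × 17.0500 = 12.1055
delay to age 13: R₀ = 0.71 × (0.58 × 15) = 0.71 × 8.7000 = 6.1770
Higher: breed at age 12 (12.1055).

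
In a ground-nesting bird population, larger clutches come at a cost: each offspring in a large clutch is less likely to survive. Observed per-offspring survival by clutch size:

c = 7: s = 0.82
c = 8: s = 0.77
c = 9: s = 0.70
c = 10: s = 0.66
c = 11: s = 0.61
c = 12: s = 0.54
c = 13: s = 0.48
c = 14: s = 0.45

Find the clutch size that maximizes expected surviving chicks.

Expected surviving chicks = c × s(c):
  c=7: 7 × 0.82 = 5.740
  c=8: 8 × 0.77 = 6.160
  c=9: 9 × 0.70 = 6.300
  c=10: 10 × 0.66 = 6.600
  c=11: 11 × 0.61 = 6.710
  c=12: 12 × 0.54 = 6.480
  c=13: 13 × 0.48 = 6.240
  c=14: 14 × 0.45 = 6.300
Maximum at c = 11 (6.710 surviving chicks).

11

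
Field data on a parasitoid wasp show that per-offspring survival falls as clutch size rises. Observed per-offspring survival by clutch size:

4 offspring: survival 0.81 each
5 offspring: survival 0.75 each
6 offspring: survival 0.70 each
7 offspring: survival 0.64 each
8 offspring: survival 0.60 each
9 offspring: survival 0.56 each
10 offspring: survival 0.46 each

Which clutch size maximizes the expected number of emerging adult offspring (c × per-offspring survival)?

Expected emerging adult offspring = c × s(c):
  c=4: 4 × 0.81 = 3.240
  c=5: 5 × 0.75 = 3.750
  c=6: 6 × 0.70 = 4.200
  c=7: 7 × 0.64 = 4.480
  c=8: 8 × 0.60 = 4.800
  c=9: 9 × 0.56 = 5.040
  c=10: 10 × 0.46 = 4.600
Maximum at c = 9 (5.040 emerging adult offspring).

9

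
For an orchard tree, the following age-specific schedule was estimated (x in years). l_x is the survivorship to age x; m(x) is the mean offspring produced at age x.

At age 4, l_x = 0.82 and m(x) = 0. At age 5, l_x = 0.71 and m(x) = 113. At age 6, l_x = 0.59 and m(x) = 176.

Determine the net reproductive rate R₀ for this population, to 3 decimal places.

184.070

R₀ = Σ l_x m(x):
  age 4: 0.82 × 0 = 0.0000
  age 5: 0.71 × 113 = 80.2300
  age 6: 0.59 × 176 = 103.8400
R₀ = 0.0000 + 80.2300 + 103.8400 = 184.0700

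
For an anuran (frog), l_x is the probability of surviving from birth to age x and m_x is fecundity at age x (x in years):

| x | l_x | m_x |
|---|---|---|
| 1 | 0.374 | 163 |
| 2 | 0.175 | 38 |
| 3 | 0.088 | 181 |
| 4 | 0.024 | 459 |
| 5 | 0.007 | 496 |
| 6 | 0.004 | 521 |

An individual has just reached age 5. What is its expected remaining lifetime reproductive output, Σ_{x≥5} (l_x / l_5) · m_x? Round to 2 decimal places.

l_5 = 0.007. Conditional survival from age 5 to x is l_x / l_5.
  x=5: (0.007/0.007) × 496 = 496.0000
  x=6: (0.004/0.007) × 521 = 297.7143
Sum = 496.0000 + 297.7143 = 793.7143

793.71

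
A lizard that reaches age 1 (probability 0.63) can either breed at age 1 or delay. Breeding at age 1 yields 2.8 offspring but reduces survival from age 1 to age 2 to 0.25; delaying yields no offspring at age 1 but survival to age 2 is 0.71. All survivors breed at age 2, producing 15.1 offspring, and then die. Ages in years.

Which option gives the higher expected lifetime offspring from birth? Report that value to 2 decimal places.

breed at age 1: R₀ = 0.63 × (2.8 + 0.25 × 15.1) = 0.63 × 6.5750 = 4.1422
delay to age 2: R₀ = 0.63 × (0.71 × 15.1) = 0.63 × 10.7210 = 6.7542
Higher: delay to age 2 (6.7542).

6.75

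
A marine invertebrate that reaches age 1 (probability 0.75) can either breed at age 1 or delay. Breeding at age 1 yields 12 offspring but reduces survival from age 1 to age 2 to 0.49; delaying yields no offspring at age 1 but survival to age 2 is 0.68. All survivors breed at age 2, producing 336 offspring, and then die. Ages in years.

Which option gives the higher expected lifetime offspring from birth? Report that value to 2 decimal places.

171.36

breed at age 1: R₀ = 0.75 × (12 + 0.49 × 336) = 0.75 × 176.6400 = 132.4800
delay to age 2: R₀ = 0.75 × (0.68 × 336) = 0.75 × 228.4800 = 171.3600
Higher: delay to age 2 (171.3600).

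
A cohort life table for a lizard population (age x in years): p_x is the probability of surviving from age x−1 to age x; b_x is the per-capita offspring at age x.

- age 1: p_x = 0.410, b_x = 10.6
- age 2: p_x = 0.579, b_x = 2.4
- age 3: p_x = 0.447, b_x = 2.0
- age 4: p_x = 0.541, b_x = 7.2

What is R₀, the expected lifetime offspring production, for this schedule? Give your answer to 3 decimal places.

Survivorship from birth: l_x = p_1·p_2·…·p_x.
  l_1 = 0.41000
  l_2 = 0.23739
  l_3 = 0.10611
  l_4 = 0.05741
R₀ = Σ l_x b_x:
  age 1: 0.41000 × 10.6 = 4.3460
  age 2: 0.23739 × 2.4 = 0.5697
  age 3: 0.10611 × 2.0 = 0.2122
  age 4: 0.05741 × 7.2 = 0.4134
R₀ = 4.3460 + 0.5697 + 0.2122 + 0.4134 = 5.5413

5.541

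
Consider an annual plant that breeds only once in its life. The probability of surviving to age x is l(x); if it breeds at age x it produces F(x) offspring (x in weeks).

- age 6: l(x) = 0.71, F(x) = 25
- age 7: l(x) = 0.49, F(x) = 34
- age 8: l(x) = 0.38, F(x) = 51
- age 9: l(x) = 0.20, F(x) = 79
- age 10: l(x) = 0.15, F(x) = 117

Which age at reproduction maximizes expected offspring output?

Expected offspring if breeding at age x = l(x) × F(x):
  age 6: 0.71 × 25 = 17.750
  age 7: 0.49 × 34 = 16.660
  age 8: 0.38 × 51 = 19.380
  age 9: 0.20 × 79 = 15.800
  age 10: 0.15 × 117 = 17.550
Maximum at age 8 (19.380).

8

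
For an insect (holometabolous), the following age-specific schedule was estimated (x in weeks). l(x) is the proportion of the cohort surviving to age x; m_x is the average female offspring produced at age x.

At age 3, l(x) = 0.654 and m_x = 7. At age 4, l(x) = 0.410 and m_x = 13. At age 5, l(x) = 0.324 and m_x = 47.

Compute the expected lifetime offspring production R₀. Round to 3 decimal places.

R₀ = Σ l(x) m_x:
  age 3: 0.654 × 7 = 4.5780
  age 4: 0.410 × 13 = 5.3300
  age 5: 0.324 × 47 = 15.2280
R₀ = 4.5780 + 5.3300 + 15.2280 = 25.1360

25.136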